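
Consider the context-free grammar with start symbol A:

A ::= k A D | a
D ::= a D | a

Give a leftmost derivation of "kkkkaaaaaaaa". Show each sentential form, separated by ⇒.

A ⇒ kAD ⇒ kkADD ⇒ kkkADDD ⇒ kkkkADDDD ⇒ kkkkaDDDD ⇒ kkkkaaDDDD ⇒ kkkkaaaDDDD ⇒ kkkkaaaaDDDD ⇒ kkkkaaaaaDDD ⇒ kkkkaaaaaaDD ⇒ kkkkaaaaaaaD ⇒ kkkkaaaaaaaa

A ⇒ kAD   [A ::= k A D]
kAD ⇒ kkADD   [A ::= k A D]
kkADD ⇒ kkkADDD   [A ::= k A D]
kkkADDD ⇒ kkkkADDDD   [A ::= k A D]
kkkkADDDD ⇒ kkkkaDDDD   [A ::= a]
kkkkaDDDD ⇒ kkkkaaDDDD   [D ::= a D]
kkkkaaDDDD ⇒ kkkkaaaDDDD   [D ::= a D]
kkkkaaaDDDD ⇒ kkkkaaaaDDDD   [D ::= a D]
kkkkaaaaDDDD ⇒ kkkkaaaaaDDD   [D ::= a]
kkkkaaaaaDDD ⇒ kkkkaaaaaaDD   [D ::= a]
kkkkaaaaaaDD ⇒ kkkkaaaaaaaD   [D ::= a]
kkkkaaaaaaaD ⇒ kkkkaaaaaaaa   [D ::= a]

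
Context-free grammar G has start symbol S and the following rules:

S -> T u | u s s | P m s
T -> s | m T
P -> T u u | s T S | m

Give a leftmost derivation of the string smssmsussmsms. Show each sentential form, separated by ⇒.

S⇒Pms⇒sTSms⇒smTSms⇒smsSms⇒smsPmsms⇒smssTSmsms⇒smssmTSmsms⇒smssmsSmsms⇒smssmsussmsms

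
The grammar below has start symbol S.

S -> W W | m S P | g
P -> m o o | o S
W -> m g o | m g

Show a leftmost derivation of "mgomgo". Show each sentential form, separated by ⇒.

S ⇒ WW ⇒ mgoW ⇒ mgomgo

S ⇒ WW   [S -> W W]
WW ⇒ mgoW   [W -> m g o]
mgoW ⇒ mgomgo   [W -> m g o]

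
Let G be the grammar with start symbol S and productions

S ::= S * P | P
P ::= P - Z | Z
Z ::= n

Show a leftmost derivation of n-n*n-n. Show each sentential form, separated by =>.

S=>S*P=>P*P=>P-Z*P=>Z-Z*P=>n-Z*P=>n-n*P=>n-n*P-Z=>n-n*Z-Z=>n-n*n-Z=>n-n*n-n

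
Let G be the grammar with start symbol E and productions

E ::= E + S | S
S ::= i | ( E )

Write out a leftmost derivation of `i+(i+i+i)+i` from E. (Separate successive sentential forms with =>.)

E => E+S => E+S+S => S+S+S => i+S+S => i+(E)+S => i+(E+S)+S => i+(E+S+S)+S => i+(S+S+S)+S => i+(i+S+S)+S => i+(i+i+S)+S => i+(i+i+i)+S => i+(i+i+i)+i

E => E+S   [E ::= E + S]
E+S => E+S+S   [E ::= E + S]
E+S+S => S+S+S   [E ::= S]
S+S+S => i+S+S   [S ::= i]
i+S+S => i+(E)+S   [S ::= ( E )]
i+(E)+S => i+(E+S)+S   [E ::= E + S]
i+(E+S)+S => i+(E+S+S)+S   [E ::= E + S]
i+(E+S+S)+S => i+(S+S+S)+S   [E ::= S]
i+(S+S+S)+S => i+(i+S+S)+S   [S ::= i]
i+(i+S+S)+S => i+(i+i+S)+S   [S ::= i]
i+(i+i+S)+S => i+(i+i+i)+S   [S ::= i]
i+(i+i+i)+S => i+(i+i+i)+i   [S ::= i]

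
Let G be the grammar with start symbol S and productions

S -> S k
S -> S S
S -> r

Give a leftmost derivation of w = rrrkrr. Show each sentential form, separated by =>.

S => SS   [S -> S S]
SS => SSS   [S -> S S]
SSS => SkSS   [S -> S k]
SkSS => SSkSS   [S -> S S]
SSkSS => SSSkSS   [S -> S S]
SSSkSS => rSSkSS   [S -> r]
rSSkSS => rrSkSS   [S -> r]
rrSkSS => rrrkSS   [S -> r]
rrrkSS => rrrkrS   [S -> r]
rrrkrS => rrrkrr   [S -> r]

S=>SS=>SSS=>SkSS=>SSkSS=>SSSkSS=>rSSkSS=>rrSkSS=>rrrkSS=>rrrkrS=>rrrkrr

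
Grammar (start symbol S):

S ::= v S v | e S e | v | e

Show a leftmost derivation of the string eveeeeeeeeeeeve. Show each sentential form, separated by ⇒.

S ⇒ eSe   [S ::= e S e]
eSe ⇒ evSve   [S ::= v S v]
evSve ⇒ eveSeve   [S ::= e S e]
eveSeve ⇒ eveeSeeve   [S ::= e S e]
eveeSeeve ⇒ eveeeSeeeve   [S ::= e S e]
eveeeSeeeve ⇒ eveeeeSeeeeve   [S ::= e S e]
eveeeeSeeeeve ⇒ eveeeeeSeeeeeve   [S ::= e S e]
eveeeeeSeeeeeve ⇒ eveeeeeeeeeeeve   [S ::= e]

S⇒eSe⇒evSve⇒eveSeve⇒eveeSeeve⇒eveeeSeeeve⇒eveeeeSeeeeve⇒eveeeeeSeeeeeve⇒eveeeeeeeeeeeve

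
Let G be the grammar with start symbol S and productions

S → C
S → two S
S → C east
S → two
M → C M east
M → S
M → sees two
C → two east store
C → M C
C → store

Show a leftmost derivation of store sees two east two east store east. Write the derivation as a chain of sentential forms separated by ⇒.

S ⇒ C east ⇒ M C east ⇒ C M east C east ⇒ store M east C east ⇒ store sees two east C east ⇒ store sees two east two east store east

S ⇒ C east   [S → C east]
C east ⇒ M C east   [C → M C]
M C east ⇒ C M east C east   [M → C M east]
C M east C east ⇒ store M east C east   [C → store]
store M east C east ⇒ store sees two east C east   [M → sees two]
store sees two east C east ⇒ store sees two east two east store east   [C → two east store]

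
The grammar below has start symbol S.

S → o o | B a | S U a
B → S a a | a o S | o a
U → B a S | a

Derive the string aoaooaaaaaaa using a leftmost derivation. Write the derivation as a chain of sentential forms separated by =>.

S => Ba   [S → B a]
Ba => aoSa   [B → a o S]
aoSa => aoBaa   [S → B a]
aoBaa => aoSaaaa   [B → S a a]
aoSaaaa => aoBaaaaa   [S → B a]
aoBaaaaa => aoaoSaaaaa   [B → a o S]
aoaoSaaaaa => aoaoBaaaaaa   [S → B a]
aoaoBaaaaaa => aoaooaaaaaaa   [B → o a]

S => Ba => aoSa => aoBaa => aoSaaaa => aoBaaaaa => aoaoSaaaaa => aoaoBaaaaaa => aoaooaaaaaaa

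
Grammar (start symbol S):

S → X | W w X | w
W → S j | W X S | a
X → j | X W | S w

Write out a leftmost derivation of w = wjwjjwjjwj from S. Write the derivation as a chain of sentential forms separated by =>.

S => WwX => SjwX => WwXjwX => SjwXjwX => WwXjwXjwX => SjwXjwXjwX => wjwXjwXjwX => wjwjjwXjwX => wjwjjwjjwX => wjwjjwjjwj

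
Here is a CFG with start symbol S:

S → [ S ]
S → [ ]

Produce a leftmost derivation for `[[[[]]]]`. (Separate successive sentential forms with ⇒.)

S ⇒ [S] ⇒ [[S]] ⇒ [[[S]]] ⇒ [[[[]]]]

S ⇒ [S]   [S → [ S ]]
[S] ⇒ [[S]]   [S → [ S ]]
[[S]] ⇒ [[[S]]]   [S → [ S ]]
[[[S]]] ⇒ [[[[]]]]   [S → [ ]]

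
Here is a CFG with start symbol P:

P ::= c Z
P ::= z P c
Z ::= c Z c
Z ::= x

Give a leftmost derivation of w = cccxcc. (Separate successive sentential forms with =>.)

P => cZ => ccZc => cccZcc => cccxcc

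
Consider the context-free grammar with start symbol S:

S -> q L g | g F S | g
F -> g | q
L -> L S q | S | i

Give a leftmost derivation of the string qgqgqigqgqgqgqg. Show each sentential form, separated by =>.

S => qLg   [S -> q L g]
qLg => qLSqg   [L -> L S q]
qLSqg => qLSqSqg   [L -> L S q]
qLSqSqg => qLSqSqSqg   [L -> L S q]
qLSqSqSqg => qSSqSqSqg   [L -> S]
qSSqSqSqg => qgFSSqSqSqg   [S -> g F S]
qgFSSqSqSqg => qgqSSqSqSqg   [F -> q]
qgqSSqSqSqg => qgqgSqSqSqg   [S -> g]
qgqgSqSqSqg => qgqgqLgqSqSqg   [S -> q L g]
qgqgqLgqSqSqg => qgqgqLSqgqSqSqg   [L -> L S q]
qgqgqLSqgqSqSqg => qgqgqiSqgqSqSqg   [L -> i]
qgqgqiSqgqSqSqg => qgqgqigqgqSqSqg   [S -> g]
qgqgqigqgqSqSqg => qgqgqigqgqgqSqg   [S -> g]
qgqgqigqgqgqSqg => qgqgqigqgqgqgqg   [S -> g]

S => qLg => qLSqg => qLSqSqg => qLSqSqSqg => qSSqSqSqg => qgFSSqSqSqg => qgqSSqSqSqg => qgqgSqSqSqg => qgqgqLgqSqSqg => qgqgqLSqgqSqSqg => qgqgqiSqgqSqSqg => qgqgqigqgqSqSqg => qgqgqigqgqgqSqg => qgqgqigqgqgqgqg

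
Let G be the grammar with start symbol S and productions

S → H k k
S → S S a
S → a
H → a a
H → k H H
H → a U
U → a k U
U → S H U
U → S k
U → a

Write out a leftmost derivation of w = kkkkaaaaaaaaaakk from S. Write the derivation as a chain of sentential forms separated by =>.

S=>Hkk=>kHHkk=>kkHHHkk=>kkkHHHHkk=>kkkkHHHHHkk=>kkkkaaHHHHkk=>kkkkaaaaHHHkk=>kkkkaaaaaUHHkk=>kkkkaaaaaaHHkk=>kkkkaaaaaaaUHkk=>kkkkaaaaaaaaHkk=>kkkkaaaaaaaaaakk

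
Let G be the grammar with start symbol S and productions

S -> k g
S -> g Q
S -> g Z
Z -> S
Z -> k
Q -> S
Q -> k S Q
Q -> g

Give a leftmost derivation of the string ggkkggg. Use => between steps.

S=>gQ=>gS=>ggQ=>ggkSQ=>ggkkgQ=>ggkkgS=>ggkkggQ=>ggkkggg

S => gQ   [S -> g Q]
gQ => gS   [Q -> S]
gS => ggQ   [S -> g Q]
ggQ => ggkSQ   [Q -> k S Q]
ggkSQ => ggkkgQ   [S -> k g]
ggkkgQ => ggkkgS   [Q -> S]
ggkkgS => ggkkggQ   [S -> g Q]
ggkkggQ => ggkkggg   [Q -> g]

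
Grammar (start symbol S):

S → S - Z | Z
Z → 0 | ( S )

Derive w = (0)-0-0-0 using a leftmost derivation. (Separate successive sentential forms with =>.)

S => S-Z => S-Z-Z => S-Z-Z-Z => Z-Z-Z-Z => (S)-Z-Z-Z => (Z)-Z-Z-Z => (0)-Z-Z-Z => (0)-0-Z-Z => (0)-0-0-Z => (0)-0-0-0

S => S-Z   [S → S - Z]
S-Z => S-Z-Z   [S → S - Z]
S-Z-Z => S-Z-Z-Z   [S → S - Z]
S-Z-Z-Z => Z-Z-Z-Z   [S → Z]
Z-Z-Z-Z => (S)-Z-Z-Z   [Z → ( S )]
(S)-Z-Z-Z => (Z)-Z-Z-Z   [S → Z]
(Z)-Z-Z-Z => (0)-Z-Z-Z   [Z → 0]
(0)-Z-Z-Z => (0)-0-Z-Z   [Z → 0]
(0)-0-Z-Z => (0)-0-0-Z   [Z → 0]
(0)-0-0-Z => (0)-0-0-0   [Z → 0]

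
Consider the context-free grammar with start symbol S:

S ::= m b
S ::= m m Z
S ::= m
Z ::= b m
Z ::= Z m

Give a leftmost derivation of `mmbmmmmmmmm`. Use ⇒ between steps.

S ⇒ mmZ ⇒ mmZm ⇒ mmZmm ⇒ mmZmmm ⇒ mmZmmmm ⇒ mmZmmmmm ⇒ mmZmmmmmm ⇒ mmZmmmmmmm ⇒ mmbmmmmmmmm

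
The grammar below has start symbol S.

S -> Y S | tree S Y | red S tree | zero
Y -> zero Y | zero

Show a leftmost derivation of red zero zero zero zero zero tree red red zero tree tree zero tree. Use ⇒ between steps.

S ⇒ red S tree ⇒ red Y S tree ⇒ red zero Y S tree ⇒ red zero zero Y S tree ⇒ red zero zero zero Y S tree ⇒ red zero zero zero zero Y S tree ⇒ red zero zero zero zero zero S tree ⇒ red zero zero zero zero zero tree S Y tree ⇒ red zero zero zero zero zero tree red S tree Y tree ⇒ red zero zero zero zero zero tree red red S tree tree Y tree ⇒ red zero zero zero zero zero tree red red zero tree tree Y tree ⇒ red zero zero zero zero zero tree red red zero tree tree zero tree

S ⇒ red S tree   [S -> red S tree]
red S tree ⇒ red Y S tree   [S -> Y S]
red Y S tree ⇒ red zero Y S tree   [Y -> zero Y]
red zero Y S tree ⇒ red zero zero Y S tree   [Y -> zero Y]
red zero zero Y S tree ⇒ red zero zero zero Y S tree   [Y -> zero Y]
red zero zero zero Y S tree ⇒ red zero zero zero zero Y S tree   [Y -> zero Y]
red zero zero zero zero Y S tree ⇒ red zero zero zero zero zero S tree   [Y -> zero]
red zero zero zero zero zero S tree ⇒ red zero zero zero zero zero tree S Y tree   [S -> tree S Y]
red zero zero zero zero zero tree S Y tree ⇒ red zero zero zero zero zero tree red S tree Y tree   [S -> red S tree]
red zero zero zero zero zero tree red S tree Y tree ⇒ red zero zero zero zero zero tree red red S tree tree Y tree   [S -> red S tree]
red zero zero zero zero zero tree red red S tree tree Y tree ⇒ red zero zero zero zero zero tree red red zero tree tree Y tree   [S -> zero]
red zero zero zero zero zero tree red red zero tree tree Y tree ⇒ red zero zero zero zero zero tree red red zero tree tree zero tree   [Y -> zero]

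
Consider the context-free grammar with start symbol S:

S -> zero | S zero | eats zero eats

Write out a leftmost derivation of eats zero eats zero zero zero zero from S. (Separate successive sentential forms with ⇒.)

S ⇒ S zero ⇒ S zero zero ⇒ S zero zero zero ⇒ S zero zero zero zero ⇒ eats zero eats zero zero zero zero

S ⇒ S zero   [S -> S zero]
S zero ⇒ S zero zero   [S -> S zero]
S zero zero ⇒ S zero zero zero   [S -> S zero]
S zero zero zero ⇒ S zero zero zero zero   [S -> S zero]
S zero zero zero zero ⇒ eats zero eats zero zero zero zero   [S -> eats zero eats]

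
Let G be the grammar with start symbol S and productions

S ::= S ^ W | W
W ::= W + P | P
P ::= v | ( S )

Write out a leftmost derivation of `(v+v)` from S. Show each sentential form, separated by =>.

S => W   [S ::= W]
W => P   [W ::= P]
P => (S)   [P ::= ( S )]
(S) => (W)   [S ::= W]
(W) => (W+P)   [W ::= W + P]
(W+P) => (P+P)   [W ::= P]
(P+P) => (v+P)   [P ::= v]
(v+P) => (v+v)   [P ::= v]

S => W => P => (S) => (W) => (W+P) => (P+P) => (v+P) => (v+v)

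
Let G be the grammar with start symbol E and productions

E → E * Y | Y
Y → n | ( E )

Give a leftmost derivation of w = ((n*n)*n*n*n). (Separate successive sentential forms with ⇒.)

E ⇒ Y   [E → Y]
Y ⇒ (E)   [Y → ( E )]
(E) ⇒ (E*Y)   [E → E * Y]
(E*Y) ⇒ (E*Y*Y)   [E → E * Y]
(E*Y*Y) ⇒ (E*Y*Y*Y)   [E → E * Y]
(E*Y*Y*Y) ⇒ (Y*Y*Y*Y)   [E → Y]
(Y*Y*Y*Y) ⇒ ((E)*Y*Y*Y)   [Y → ( E )]
((E)*Y*Y*Y) ⇒ ((E*Y)*Y*Y*Y)   [E → E * Y]
((E*Y)*Y*Y*Y) ⇒ ((Y*Y)*Y*Y*Y)   [E → Y]
((Y*Y)*Y*Y*Y) ⇒ ((n*Y)*Y*Y*Y)   [Y → n]
((n*Y)*Y*Y*Y) ⇒ ((n*n)*Y*Y*Y)   [Y → n]
((n*n)*Y*Y*Y) ⇒ ((n*n)*n*Y*Y)   [Y → n]
((n*n)*n*Y*Y) ⇒ ((n*n)*n*n*Y)   [Y → n]
((n*n)*n*n*Y) ⇒ ((n*n)*n*n*n)   [Y → n]

E ⇒ Y ⇒ (E) ⇒ (E*Y) ⇒ (E*Y*Y) ⇒ (E*Y*Y*Y) ⇒ (Y*Y*Y*Y) ⇒ ((E)*Y*Y*Y) ⇒ ((E*Y)*Y*Y*Y) ⇒ ((Y*Y)*Y*Y*Y) ⇒ ((n*Y)*Y*Y*Y) ⇒ ((n*n)*Y*Y*Y) ⇒ ((n*n)*n*Y*Y) ⇒ ((n*n)*n*n*Y) ⇒ ((n*n)*n*n*n)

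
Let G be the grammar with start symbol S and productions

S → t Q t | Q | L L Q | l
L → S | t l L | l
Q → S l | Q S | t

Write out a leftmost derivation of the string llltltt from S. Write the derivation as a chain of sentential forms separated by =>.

S => LLQ => lLQ => lSQ => lLLQQ => lSLQQ => lLLQLQQ => llLQLQQ => lllQLQQ => llltLQQ => llltlQQ => llltltQ => llltltt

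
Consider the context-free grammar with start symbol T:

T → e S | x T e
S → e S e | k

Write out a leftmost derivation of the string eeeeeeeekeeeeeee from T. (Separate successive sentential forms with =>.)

T => eS   [T → e S]
eS => eeSe   [S → e S e]
eeSe => eeeSee   [S → e S e]
eeeSee => eeeeSeee   [S → e S e]
eeeeSeee => eeeeeSeeee   [S → e S e]
eeeeeSeeee => eeeeeeSeeeee   [S → e S e]
eeeeeeSeeeee => eeeeeeeSeeeeee   [S → e S e]
eeeeeeeSeeeeee => eeeeeeeeSeeeeeee   [S → e S e]
eeeeeeeeSeeeeeee => eeeeeeeekeeeeeee   [S → k]

T => eS => eeSe => eeeSee => eeeeSeee => eeeeeSeeee => eeeeeeSeeeee => eeeeeeeSeeeeee => eeeeeeeeSeeeeeee => eeeeeeeekeeeeeee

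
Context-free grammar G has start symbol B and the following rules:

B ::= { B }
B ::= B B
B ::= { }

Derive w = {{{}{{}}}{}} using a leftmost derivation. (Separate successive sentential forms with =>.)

B=>{B}=>{BB}=>{{B}B}=>{{BB}B}=>{{{}B}B}=>{{{}{B}}B}=>{{{}{{}}}B}=>{{{}{{}}}{}}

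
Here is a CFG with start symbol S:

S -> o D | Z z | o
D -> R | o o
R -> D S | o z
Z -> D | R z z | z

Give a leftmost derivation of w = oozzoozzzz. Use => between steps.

S => Zz => Rzzz => DSzzz => RSzzz => DSSzzz => ooSSzzz => ooZzSzzz => oozzSzzz => oozzoDzzz => oozzoRzzz => oozzoozzzz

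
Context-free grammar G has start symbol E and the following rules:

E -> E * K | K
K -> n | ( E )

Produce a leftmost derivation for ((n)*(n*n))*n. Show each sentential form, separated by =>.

E => E*K   [E -> E * K]
E*K => K*K   [E -> K]
K*K => (E)*K   [K -> ( E )]
(E)*K => (E*K)*K   [E -> E * K]
(E*K)*K => (K*K)*K   [E -> K]
(K*K)*K => ((E)*K)*K   [K -> ( E )]
((E)*K)*K => ((K)*K)*K   [E -> K]
((K)*K)*K => ((n)*K)*K   [K -> n]
((n)*K)*K => ((n)*(E))*K   [K -> ( E )]
((n)*(E))*K => ((n)*(E*K))*K   [E -> E * K]
((n)*(E*K))*K => ((n)*(K*K))*K   [E -> K]
((n)*(K*K))*K => ((n)*(n*K))*K   [K -> n]
((n)*(n*K))*K => ((n)*(n*n))*K   [K -> n]
((n)*(n*n))*K => ((n)*(n*n))*n   [K -> n]

E=>E*K=>K*K=>(E)*K=>(E*K)*K=>(K*K)*K=>((E)*K)*K=>((K)*K)*K=>((n)*K)*K=>((n)*(E))*K=>((n)*(E*K))*K=>((n)*(K*K))*K=>((n)*(n*K))*K=>((n)*(n*n))*K=>((n)*(n*n))*n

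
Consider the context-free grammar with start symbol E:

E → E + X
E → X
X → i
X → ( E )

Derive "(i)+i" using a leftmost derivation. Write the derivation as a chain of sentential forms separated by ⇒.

E ⇒ E+X   [E → E + X]
E+X ⇒ X+X   [E → X]
X+X ⇒ (E)+X   [X → ( E )]
(E)+X ⇒ (X)+X   [E → X]
(X)+X ⇒ (i)+X   [X → i]
(i)+X ⇒ (i)+i   [X → i]

E ⇒ E+X ⇒ X+X ⇒ (E)+X ⇒ (X)+X ⇒ (i)+X ⇒ (i)+i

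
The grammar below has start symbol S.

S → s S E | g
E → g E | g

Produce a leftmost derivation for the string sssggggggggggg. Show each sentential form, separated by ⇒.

S⇒sSE⇒ssSEE⇒sssSEEE⇒sssgEEE⇒sssggEEE⇒sssgggEEE⇒sssggggEE⇒sssgggggEE⇒sssggggggEE⇒sssgggggggE⇒sssggggggggE⇒sssgggggggggE⇒sssggggggggggE⇒sssggggggggggg

S ⇒ sSE   [S → s S E]
sSE ⇒ ssSEE   [S → s S E]
ssSEE ⇒ sssSEEE   [S → s S E]
sssSEEE ⇒ sssgEEE   [S → g]
sssgEEE ⇒ sssggEEE   [E → g E]
sssggEEE ⇒ sssgggEEE   [E → g E]
sssgggEEE ⇒ sssggggEE   [E → g]
sssggggEE ⇒ sssgggggEE   [E → g E]
sssgggggEE ⇒ sssggggggEE   [E → g E]
sssggggggEE ⇒ sssgggggggE   [E → g]
sssgggggggE ⇒ sssggggggggE   [E → g E]
sssggggggggE ⇒ sssgggggggggE   [E → g E]
sssgggggggggE ⇒ sssggggggggggE   [E → g E]
sssggggggggggE ⇒ sssggggggggggg   [E → g]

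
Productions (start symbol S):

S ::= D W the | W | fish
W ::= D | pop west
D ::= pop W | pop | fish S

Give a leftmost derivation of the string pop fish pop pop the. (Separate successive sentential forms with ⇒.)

S ⇒ W ⇒ D ⇒ pop W ⇒ pop D ⇒ pop fish S ⇒ pop fish D W the ⇒ pop fish pop W the ⇒ pop fish pop D the ⇒ pop fish pop pop the

S ⇒ W   [S ::= W]
W ⇒ D   [W ::= D]
D ⇒ pop W   [D ::= pop W]
pop W ⇒ pop D   [W ::= D]
pop D ⇒ pop fish S   [D ::= fish S]
pop fish S ⇒ pop fish D W the   [S ::= D W the]
pop fish D W the ⇒ pop fish pop W the   [D ::= pop]
pop fish pop W the ⇒ pop fish pop D the   [W ::= D]
pop fish pop D the ⇒ pop fish pop pop the   [D ::= pop]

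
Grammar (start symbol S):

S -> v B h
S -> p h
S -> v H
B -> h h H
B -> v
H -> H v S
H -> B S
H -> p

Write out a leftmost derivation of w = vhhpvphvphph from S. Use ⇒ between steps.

S ⇒ vH   [S -> v H]
vH ⇒ vBS   [H -> B S]
vBS ⇒ vhhHS   [B -> h h H]
vhhHS ⇒ vhhHvSS   [H -> H v S]
vhhHvSS ⇒ vhhHvSvSS   [H -> H v S]
vhhHvSvSS ⇒ vhhpvSvSS   [H -> p]
vhhpvSvSS ⇒ vhhpvphvSS   [S -> p h]
vhhpvphvSS ⇒ vhhpvphvphS   [S -> p h]
vhhpvphvphS ⇒ vhhpvphvphph   [S -> p h]

S ⇒ vH ⇒ vBS ⇒ vhhHS ⇒ vhhHvSS ⇒ vhhHvSvSS ⇒ vhhpvSvSS ⇒ vhhpvphvSS ⇒ vhhpvphvphS ⇒ vhhpvphvphph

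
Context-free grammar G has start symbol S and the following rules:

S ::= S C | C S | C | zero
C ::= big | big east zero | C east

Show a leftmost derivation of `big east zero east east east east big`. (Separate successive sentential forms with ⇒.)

S ⇒ S C ⇒ C C ⇒ C east C ⇒ C east east C ⇒ C east east east C ⇒ C east east east east C ⇒ big east zero east east east east C ⇒ big east zero east east east east big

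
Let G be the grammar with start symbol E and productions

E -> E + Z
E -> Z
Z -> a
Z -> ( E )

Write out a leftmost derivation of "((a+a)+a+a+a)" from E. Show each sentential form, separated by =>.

E => Z => (E) => (E+Z) => (E+Z+Z) => (E+Z+Z+Z) => (Z+Z+Z+Z) => ((E)+Z+Z+Z) => ((E+Z)+Z+Z+Z) => ((Z+Z)+Z+Z+Z) => ((a+Z)+Z+Z+Z) => ((a+a)+Z+Z+Z) => ((a+a)+a+Z+Z) => ((a+a)+a+a+Z) => ((a+a)+a+a+a)

E => Z   [E -> Z]
Z => (E)   [Z -> ( E )]
(E) => (E+Z)   [E -> E + Z]
(E+Z) => (E+Z+Z)   [E -> E + Z]
(E+Z+Z) => (E+Z+Z+Z)   [E -> E + Z]
(E+Z+Z+Z) => (Z+Z+Z+Z)   [E -> Z]
(Z+Z+Z+Z) => ((E)+Z+Z+Z)   [Z -> ( E )]
((E)+Z+Z+Z) => ((E+Z)+Z+Z+Z)   [E -> E + Z]
((E+Z)+Z+Z+Z) => ((Z+Z)+Z+Z+Z)   [E -> Z]
((Z+Z)+Z+Z+Z) => ((a+Z)+Z+Z+Z)   [Z -> a]
((a+Z)+Z+Z+Z) => ((a+a)+Z+Z+Z)   [Z -> a]
((a+a)+Z+Z+Z) => ((a+a)+a+Z+Z)   [Z -> a]
((a+a)+a+Z+Z) => ((a+a)+a+a+Z)   [Z -> a]
((a+a)+a+a+Z) => ((a+a)+a+a+a)   [Z -> a]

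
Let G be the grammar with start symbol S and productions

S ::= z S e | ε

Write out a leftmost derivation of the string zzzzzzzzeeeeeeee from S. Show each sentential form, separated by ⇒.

S ⇒ zSe ⇒ zzSee ⇒ zzzSeee ⇒ zzzzSeeee ⇒ zzzzzSeeeee ⇒ zzzzzzSeeeeee ⇒ zzzzzzzSeeeeeee ⇒ zzzzzzzzSeeeeeeee ⇒ zzzzzzzzeeeeeeee

S ⇒ zSe   [S ::= z S e]
zSe ⇒ zzSee   [S ::= z S e]
zzSee ⇒ zzzSeee   [S ::= z S e]
zzzSeee ⇒ zzzzSeeee   [S ::= z S e]
zzzzSeeee ⇒ zzzzzSeeeee   [S ::= z S e]
zzzzzSeeeee ⇒ zzzzzzSeeeeee   [S ::= z S e]
zzzzzzSeeeeee ⇒ zzzzzzzSeeeeeee   [S ::= z S e]
zzzzzzzSeeeeeee ⇒ zzzzzzzzSeeeeeeee   [S ::= z S e]
zzzzzzzzSeeeeeeee ⇒ zzzzzzzzeeeeeeee   [S ::= ε]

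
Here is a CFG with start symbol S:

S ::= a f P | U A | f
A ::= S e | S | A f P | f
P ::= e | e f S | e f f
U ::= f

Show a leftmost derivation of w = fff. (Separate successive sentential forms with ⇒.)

S ⇒ UA ⇒ fA ⇒ fS ⇒ fUA ⇒ ffA ⇒ fff

S ⇒ UA   [S ::= U A]
UA ⇒ fA   [U ::= f]
fA ⇒ fS   [A ::= S]
fS ⇒ fUA   [S ::= U A]
fUA ⇒ ffA   [U ::= f]
ffA ⇒ fff   [A ::= f]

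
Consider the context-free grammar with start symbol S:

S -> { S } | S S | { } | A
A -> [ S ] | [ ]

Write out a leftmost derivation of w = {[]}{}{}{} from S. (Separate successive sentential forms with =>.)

S => SS   [S -> S S]
SS => {S}S   [S -> { S }]
{S}S => {A}S   [S -> A]
{A}S => {[]}S   [A -> [ ]]
{[]}S => {[]}SS   [S -> S S]
{[]}SS => {[]}SSS   [S -> S S]
{[]}SSS => {[]}{}SS   [S -> { }]
{[]}{}SS => {[]}{}{}S   [S -> { }]
{[]}{}{}S => {[]}{}{}{}   [S -> { }]

S=>SS=>{S}S=>{A}S=>{[]}S=>{[]}SS=>{[]}SSS=>{[]}{}SS=>{[]}{}{}S=>{[]}{}{}{}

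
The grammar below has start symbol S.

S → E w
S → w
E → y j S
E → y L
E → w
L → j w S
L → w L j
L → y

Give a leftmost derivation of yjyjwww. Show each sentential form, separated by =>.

S => Ew => yjSw => yjEww => yjyjSww => yjyjwww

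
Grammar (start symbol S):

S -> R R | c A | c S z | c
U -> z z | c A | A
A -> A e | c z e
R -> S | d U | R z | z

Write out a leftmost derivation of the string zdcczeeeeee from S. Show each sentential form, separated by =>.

S => RR => zR => zdU => zdcA => zdcAe => zdcAee => zdcAeee => zdcAeeee => zdcAeeeee => zdcczeeeeee

S => RR   [S -> R R]
RR => zR   [R -> z]
zR => zdU   [R -> d U]
zdU => zdcA   [U -> c A]
zdcA => zdcAe   [A -> A e]
zdcAe => zdcAee   [A -> A e]
zdcAee => zdcAeee   [A -> A e]
zdcAeee => zdcAeeee   [A -> A e]
zdcAeeee => zdcAeeeee   [A -> A e]
zdcAeeeee => zdcczeeeeee   [A -> c z e]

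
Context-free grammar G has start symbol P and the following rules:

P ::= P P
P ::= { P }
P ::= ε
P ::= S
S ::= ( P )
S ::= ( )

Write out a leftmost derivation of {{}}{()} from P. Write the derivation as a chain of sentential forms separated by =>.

P => PP => {P}P => {{P}}P => {{}}P => {{}}{P} => {{}}{S} => {{}}{()}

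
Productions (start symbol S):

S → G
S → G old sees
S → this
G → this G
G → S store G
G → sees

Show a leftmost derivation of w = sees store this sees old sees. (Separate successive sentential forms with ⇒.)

S ⇒ G old sees   [S → G old sees]
G old sees ⇒ S store G old sees   [G → S store G]
S store G old sees ⇒ G store G old sees   [S → G]
G store G old sees ⇒ sees store G old sees   [G → sees]
sees store G old sees ⇒ sees store this G old sees   [G → this G]
sees store this G old sees ⇒ sees store this sees old sees   [G → sees]

S ⇒ G old sees ⇒ S store G old sees ⇒ G store G old sees ⇒ sees store G old sees ⇒ sees store this G old sees ⇒ sees store this sees old sees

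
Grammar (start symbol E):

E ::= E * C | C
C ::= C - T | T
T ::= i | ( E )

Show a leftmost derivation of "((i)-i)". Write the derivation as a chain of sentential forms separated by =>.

E => C   [E ::= C]
C => T   [C ::= T]
T => (E)   [T ::= ( E )]
(E) => (C)   [E ::= C]
(C) => (C-T)   [C ::= C - T]
(C-T) => (T-T)   [C ::= T]
(T-T) => ((E)-T)   [T ::= ( E )]
((E)-T) => ((C)-T)   [E ::= C]
((C)-T) => ((T)-T)   [C ::= T]
((T)-T) => ((i)-T)   [T ::= i]
((i)-T) => ((i)-i)   [T ::= i]

E=>C=>T=>(E)=>(C)=>(C-T)=>(T-T)=>((E)-T)=>((C)-T)=>((T)-T)=>((i)-T)=>((i)-i)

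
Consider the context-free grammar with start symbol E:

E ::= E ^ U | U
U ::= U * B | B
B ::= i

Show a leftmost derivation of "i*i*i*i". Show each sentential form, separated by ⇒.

E⇒U⇒U*B⇒U*B*B⇒U*B*B*B⇒B*B*B*B⇒i*B*B*B⇒i*i*B*B⇒i*i*i*B⇒i*i*i*i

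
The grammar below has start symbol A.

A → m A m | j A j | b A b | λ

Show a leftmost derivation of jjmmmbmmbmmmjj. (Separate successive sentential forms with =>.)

A=>jAj=>jjAjj=>jjmAmjj=>jjmmAmmjj=>jjmmmAmmmjj=>jjmmmbAbmmmjj=>jjmmmbmAmbmmmjj=>jjmmmbmmbmmmjj

A => jAj   [A → j A j]
jAj => jjAjj   [A → j A j]
jjAjj => jjmAmjj   [A → m A m]
jjmAmjj => jjmmAmmjj   [A → m A m]
jjmmAmmjj => jjmmmAmmmjj   [A → m A m]
jjmmmAmmmjj => jjmmmbAbmmmjj   [A → b A b]
jjmmmbAbmmmjj => jjmmmbmAmbmmmjj   [A → m A m]
jjmmmbmAmbmmmjj => jjmmmbmmbmmmjj   [A → λ]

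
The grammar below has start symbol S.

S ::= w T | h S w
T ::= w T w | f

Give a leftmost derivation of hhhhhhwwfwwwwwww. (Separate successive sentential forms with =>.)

S => hSw => hhSww => hhhSwww => hhhhSwwww => hhhhhSwwwww => hhhhhhSwwwwww => hhhhhhwTwwwwww => hhhhhhwwTwwwwwww => hhhhhhwwfwwwwwww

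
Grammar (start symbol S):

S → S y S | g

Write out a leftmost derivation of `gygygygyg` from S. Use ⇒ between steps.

S ⇒ SyS ⇒ gyS ⇒ gySyS ⇒ gySySyS ⇒ gySySySyS ⇒ gygySySyS ⇒ gygygySyS ⇒ gygygygyS ⇒ gygygygyg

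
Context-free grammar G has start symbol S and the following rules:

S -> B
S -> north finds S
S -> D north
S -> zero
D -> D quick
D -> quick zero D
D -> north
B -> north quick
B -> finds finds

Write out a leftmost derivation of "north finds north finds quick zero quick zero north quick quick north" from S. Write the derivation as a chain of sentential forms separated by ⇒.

S ⇒ north finds S   [S -> north finds S]
north finds S ⇒ north finds north finds S   [S -> north finds S]
north finds north finds S ⇒ north finds north finds D north   [S -> D north]
north finds north finds D north ⇒ north finds north finds D quick north   [D -> D quick]
north finds north finds D quick north ⇒ north finds north finds D quick quick north   [D -> D quick]
north finds north finds D quick quick north ⇒ north finds north finds quick zero D quick quick north   [D -> quick zero D]
north finds north finds quick zero D quick quick north ⇒ north finds north finds quick zero quick zero D quick quick north   [D -> quick zero D]
north finds north finds quick zero quick zero D quick quick north ⇒ north finds north finds quick zero quick zero north quick quick north   [D -> north]

S ⇒ north finds S ⇒ north finds north finds S ⇒ north finds north finds D north ⇒ north finds north finds D quick north ⇒ north finds north finds D quick quick north ⇒ north finds north finds quick zero D quick quick north ⇒ north finds north finds quick zero quick zero D quick quick north ⇒ north finds north finds quick zero quick zero north quick quick north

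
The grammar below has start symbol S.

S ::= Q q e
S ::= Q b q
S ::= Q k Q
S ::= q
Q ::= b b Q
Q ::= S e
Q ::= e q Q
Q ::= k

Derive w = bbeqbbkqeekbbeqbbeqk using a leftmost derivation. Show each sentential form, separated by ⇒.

S ⇒ QkQ   [S ::= Q k Q]
QkQ ⇒ bbQkQ   [Q ::= b b Q]
bbQkQ ⇒ bbSekQ   [Q ::= S e]
bbSekQ ⇒ bbQqeekQ   [S ::= Q q e]
bbQqeekQ ⇒ bbeqQqeekQ   [Q ::= e q Q]
bbeqQqeekQ ⇒ bbeqbbQqeekQ   [Q ::= b b Q]
bbeqbbQqeekQ ⇒ bbeqbbkqeekQ   [Q ::= k]
bbeqbbkqeekQ ⇒ bbeqbbkqeekbbQ   [Q ::= b b Q]
bbeqbbkqeekbbQ ⇒ bbeqbbkqeekbbeqQ   [Q ::= e q Q]
bbeqbbkqeekbbeqQ ⇒ bbeqbbkqeekbbeqbbQ   [Q ::= b b Q]
bbeqbbkqeekbbeqbbQ ⇒ bbeqbbkqeekbbeqbbeqQ   [Q ::= e q Q]
bbeqbbkqeekbbeqbbeqQ ⇒ bbeqbbkqeekbbeqbbeqk   [Q ::= k]

S ⇒ QkQ ⇒ bbQkQ ⇒ bbSekQ ⇒ bbQqeekQ ⇒ bbeqQqeekQ ⇒ bbeqbbQqeekQ ⇒ bbeqbbkqeekQ ⇒ bbeqbbkqeekbbQ ⇒ bbeqbbkqeekbbeqQ ⇒ bbeqbbkqeekbbeqbbQ ⇒ bbeqbbkqeekbbeqbbeqQ ⇒ bbeqbbkqeekbbeqbbeqk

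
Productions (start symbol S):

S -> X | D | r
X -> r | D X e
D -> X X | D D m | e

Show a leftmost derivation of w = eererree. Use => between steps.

S => X   [S -> X]
X => DXe   [X -> D X e]
DXe => eXe   [D -> e]
eXe => eDXee   [X -> D X e]
eDXee => eXXXee   [D -> X X]
eXXXee => eDXeXXee   [X -> D X e]
eDXeXXee => eeXeXXee   [D -> e]
eeXeXXee => eereXXee   [X -> r]
eereXXee => eererXee   [X -> r]
eererXee => eererree   [X -> r]

S=>X=>DXe=>eXe=>eDXee=>eXXXee=>eDXeXXee=>eeXeXXee=>eereXXee=>eererXee=>eererree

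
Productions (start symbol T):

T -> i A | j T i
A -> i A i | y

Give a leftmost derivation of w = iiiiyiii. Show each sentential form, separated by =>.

T => iA   [T -> i A]
iA => iiAi   [A -> i A i]
iiAi => iiiAii   [A -> i A i]
iiiAii => iiiiAiii   [A -> i A i]
iiiiAiii => iiiiyiii   [A -> y]

T => iA => iiAi => iiiAii => iiiiAiii => iiiiyiii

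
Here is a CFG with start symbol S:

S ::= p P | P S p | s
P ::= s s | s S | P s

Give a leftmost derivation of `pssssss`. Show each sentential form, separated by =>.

S => pP => pPs => pPss => pPsss => pPssss => psSssss => pssssss

S => pP   [S ::= p P]
pP => pPs   [P ::= P s]
pPs => pPss   [P ::= P s]
pPss => pPsss   [P ::= P s]
pPsss => pPssss   [P ::= P s]
pPssss => psSssss   [P ::= s S]
psSssss => pssssss   [S ::= s]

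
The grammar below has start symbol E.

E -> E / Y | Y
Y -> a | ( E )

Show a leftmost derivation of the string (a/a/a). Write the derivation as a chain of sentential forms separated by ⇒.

E ⇒ Y   [E -> Y]
Y ⇒ (E)   [Y -> ( E )]
(E) ⇒ (E/Y)   [E -> E / Y]
(E/Y) ⇒ (E/Y/Y)   [E -> E / Y]
(E/Y/Y) ⇒ (Y/Y/Y)   [E -> Y]
(Y/Y/Y) ⇒ (a/Y/Y)   [Y -> a]
(a/Y/Y) ⇒ (a/a/Y)   [Y -> a]
(a/a/Y) ⇒ (a/a/a)   [Y -> a]

E ⇒ Y ⇒ (E) ⇒ (E/Y) ⇒ (E/Y/Y) ⇒ (Y/Y/Y) ⇒ (a/Y/Y) ⇒ (a/a/Y) ⇒ (a/a/a)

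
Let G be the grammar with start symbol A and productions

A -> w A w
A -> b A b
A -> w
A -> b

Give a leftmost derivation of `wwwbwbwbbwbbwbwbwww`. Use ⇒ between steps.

A⇒wAw⇒wwAww⇒wwwAwww⇒wwwbAbwww⇒wwwbwAwbwww⇒wwwbwbAbwbwww⇒wwwbwbwAwbwbwww⇒wwwbwbwbAbwbwbwww⇒wwwbwbwbbAbbwbwbwww⇒wwwbwbwbbwbbwbwbwww

A ⇒ wAw   [A -> w A w]
wAw ⇒ wwAww   [A -> w A w]
wwAww ⇒ wwwAwww   [A -> w A w]
wwwAwww ⇒ wwwbAbwww   [A -> b A b]
wwwbAbwww ⇒ wwwbwAwbwww   [A -> w A w]
wwwbwAwbwww ⇒ wwwbwbAbwbwww   [A -> b A b]
wwwbwbAbwbwww ⇒ wwwbwbwAwbwbwww   [A -> w A w]
wwwbwbwAwbwbwww ⇒ wwwbwbwbAbwbwbwww   [A -> b A b]
wwwbwbwbAbwbwbwww ⇒ wwwbwbwbbAbbwbwbwww   [A -> b A b]
wwwbwbwbbAbbwbwbwww ⇒ wwwbwbwbbwbbwbwbwww   [A -> w]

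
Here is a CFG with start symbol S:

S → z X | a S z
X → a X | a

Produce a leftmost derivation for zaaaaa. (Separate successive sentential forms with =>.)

S => zX => zaX => zaaX => zaaaX => zaaaaX => zaaaaa

S => zX   [S → z X]
zX => zaX   [X → a X]
zaX => zaaX   [X → a X]
zaaX => zaaaX   [X → a X]
zaaaX => zaaaaX   [X → a X]
zaaaaX => zaaaaa   [X → a]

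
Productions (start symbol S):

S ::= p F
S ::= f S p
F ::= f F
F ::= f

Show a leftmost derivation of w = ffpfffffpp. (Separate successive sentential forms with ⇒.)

S ⇒ fSp   [S ::= f S p]
fSp ⇒ ffSpp   [S ::= f S p]
ffSpp ⇒ ffpFpp   [S ::= p F]
ffpFpp ⇒ ffpfFpp   [F ::= f F]
ffpfFpp ⇒ ffpffFpp   [F ::= f F]
ffpffFpp ⇒ ffpfffFpp   [F ::= f F]
ffpfffFpp ⇒ ffpffffFpp   [F ::= f F]
ffpffffFpp ⇒ ffpfffffpp   [F ::= f]

S⇒fSp⇒ffSpp⇒ffpFpp⇒ffpfFpp⇒ffpffFpp⇒ffpfffFpp⇒ffpffffFpp⇒ffpfffffpp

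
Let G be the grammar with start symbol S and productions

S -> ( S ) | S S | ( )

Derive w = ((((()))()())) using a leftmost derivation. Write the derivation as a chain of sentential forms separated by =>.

S => (S) => ((S)) => ((SS)) => ((SSS)) => (((S)SS)) => ((((S))SS)) => ((((()))SS)) => ((((()))()S)) => ((((()))()()))

S => (S)   [S -> ( S )]
(S) => ((S))   [S -> ( S )]
((S)) => ((SS))   [S -> S S]
((SS)) => ((SSS))   [S -> S S]
((SSS)) => (((S)SS))   [S -> ( S )]
(((S)SS)) => ((((S))SS))   [S -> ( S )]
((((S))SS)) => ((((()))SS))   [S -> ( )]
((((()))SS)) => ((((()))()S))   [S -> ( )]
((((()))()S)) => ((((()))()()))   [S -> ( )]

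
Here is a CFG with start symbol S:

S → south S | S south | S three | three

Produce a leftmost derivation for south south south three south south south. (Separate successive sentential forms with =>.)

S => S south => S south south => south S south south => south south S south south => south south south S south south => south south south S south south south => south south south three south south south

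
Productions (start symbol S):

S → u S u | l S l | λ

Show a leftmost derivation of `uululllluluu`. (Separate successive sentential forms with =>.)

S => uSu => uuSuu => uulSluu => uuluSuluu => uululSluluu => uulullSlluluu => uululllluluu

S => uSu   [S → u S u]
uSu => uuSuu   [S → u S u]
uuSuu => uulSluu   [S → l S l]
uulSluu => uuluSuluu   [S → u S u]
uuluSuluu => uululSluluu   [S → l S l]
uululSluluu => uulullSlluluu   [S → l S l]
uulullSlluluu => uululllluluu   [S → λ]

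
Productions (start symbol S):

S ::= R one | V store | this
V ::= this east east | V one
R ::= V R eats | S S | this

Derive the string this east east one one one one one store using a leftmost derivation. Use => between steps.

S => V store   [S ::= V store]
V store => V one store   [V ::= V one]
V one store => V one one store   [V ::= V one]
V one one store => V one one one store   [V ::= V one]
V one one one store => V one one one one store   [V ::= V one]
V one one one one store => V one one one one one store   [V ::= V one]
V one one one one one store => this east east one one one one one store   [V ::= this east east]

S => V store => V one store => V one one store => V one one one store => V one one one one store => V one one one one one store => this east east one one one one one store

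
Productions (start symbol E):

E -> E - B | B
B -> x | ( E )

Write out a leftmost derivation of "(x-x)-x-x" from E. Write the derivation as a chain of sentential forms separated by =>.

E=>E-B=>E-B-B=>B-B-B=>(E)-B-B=>(E-B)-B-B=>(B-B)-B-B=>(x-B)-B-B=>(x-x)-B-B=>(x-x)-x-B=>(x-x)-x-x

E => E-B   [E -> E - B]
E-B => E-B-B   [E -> E - B]
E-B-B => B-B-B   [E -> B]
B-B-B => (E)-B-B   [B -> ( E )]
(E)-B-B => (E-B)-B-B   [E -> E - B]
(E-B)-B-B => (B-B)-B-B   [E -> B]
(B-B)-B-B => (x-B)-B-B   [B -> x]
(x-B)-B-B => (x-x)-B-B   [B -> x]
(x-x)-B-B => (x-x)-x-B   [B -> x]
(x-x)-x-B => (x-x)-x-x   [B -> x]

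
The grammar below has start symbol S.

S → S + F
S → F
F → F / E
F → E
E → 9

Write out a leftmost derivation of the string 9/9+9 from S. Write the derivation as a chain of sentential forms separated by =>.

S => S+F => F+F => F/E+F => E/E+F => 9/E+F => 9/9+F => 9/9+E => 9/9+9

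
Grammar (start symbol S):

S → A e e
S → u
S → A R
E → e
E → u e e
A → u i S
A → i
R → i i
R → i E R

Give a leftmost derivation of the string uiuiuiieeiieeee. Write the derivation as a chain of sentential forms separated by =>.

S => Aee => uiSee => uiAeeee => uiuiSeeee => uiuiAReeee => uiuiuiSReeee => uiuiuiAeeReeee => uiuiuiieeReeee => uiuiuiieeiieeee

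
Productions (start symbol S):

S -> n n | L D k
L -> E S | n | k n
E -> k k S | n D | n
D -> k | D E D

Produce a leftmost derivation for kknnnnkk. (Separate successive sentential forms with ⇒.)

S ⇒ LDk ⇒ ESDk ⇒ kkSSDk ⇒ kknnSDk ⇒ kknnnnDk ⇒ kknnnnkk

S ⇒ LDk   [S -> L D k]
LDk ⇒ ESDk   [L -> E S]
ESDk ⇒ kkSSDk   [E -> k k S]
kkSSDk ⇒ kknnSDk   [S -> n n]
kknnSDk ⇒ kknnnnDk   [S -> n n]
kknnnnDk ⇒ kknnnnkk   [D -> k]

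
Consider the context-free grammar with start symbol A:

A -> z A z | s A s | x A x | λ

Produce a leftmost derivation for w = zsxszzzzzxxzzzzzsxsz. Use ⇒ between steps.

A ⇒ zAz   [A -> z A z]
zAz ⇒ zsAsz   [A -> s A s]
zsAsz ⇒ zsxAxsz   [A -> x A x]
zsxAxsz ⇒ zsxsAsxsz   [A -> s A s]
zsxsAsxsz ⇒ zsxszAzsxsz   [A -> z A z]
zsxszAzsxsz ⇒ zsxszzAzzsxsz   [A -> z A z]
zsxszzAzzsxsz ⇒ zsxszzzAzzzsxsz   [A -> z A z]
zsxszzzAzzzsxsz ⇒ zsxszzzzAzzzzsxsz   [A -> z A z]
zsxszzzzAzzzzsxsz ⇒ zsxszzzzzAzzzzzsxsz   [A -> z A z]
zsxszzzzzAzzzzzsxsz ⇒ zsxszzzzzxAxzzzzzsxsz   [A -> x A x]
zsxszzzzzxAxzzzzzsxsz ⇒ zsxszzzzzxxzzzzzsxsz   [A -> λ]

A ⇒ zAz ⇒ zsAsz ⇒ zsxAxsz ⇒ zsxsAsxsz ⇒ zsxszAzsxsz ⇒ zsxszzAzzsxsz ⇒ zsxszzzAzzzsxsz ⇒ zsxszzzzAzzzzsxsz ⇒ zsxszzzzzAzzzzzsxsz ⇒ zsxszzzzzxAxzzzzzsxsz ⇒ zsxszzzzzxxzzzzzsxsz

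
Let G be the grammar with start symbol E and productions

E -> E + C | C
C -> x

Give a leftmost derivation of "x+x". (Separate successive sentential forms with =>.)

E => E+C => C+C => x+C => x+x

E => E+C   [E -> E + C]
E+C => C+C   [E -> C]
C+C => x+C   [C -> x]
x+C => x+x   [C -> x]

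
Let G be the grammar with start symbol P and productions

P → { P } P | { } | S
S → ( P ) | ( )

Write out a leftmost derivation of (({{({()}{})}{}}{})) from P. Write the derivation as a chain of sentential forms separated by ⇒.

P ⇒ S ⇒ (P) ⇒ (S) ⇒ ((P)) ⇒ (({P}P)) ⇒ (({{P}P}P)) ⇒ (({{S}P}P)) ⇒ (({{(P)}P}P)) ⇒ (({{({P}P)}P}P)) ⇒ (({{({S}P)}P}P)) ⇒ (({{({()}P)}P}P)) ⇒ (({{({()}{})}P}P)) ⇒ (({{({()}{})}{}}P)) ⇒ (({{({()}{})}{}}{}))

P ⇒ S   [P → S]
S ⇒ (P)   [S → ( P )]
(P) ⇒ (S)   [P → S]
(S) ⇒ ((P))   [S → ( P )]
((P)) ⇒ (({P}P))   [P → { P } P]
(({P}P)) ⇒ (({{P}P}P))   [P → { P } P]
(({{P}P}P)) ⇒ (({{S}P}P))   [P → S]
(({{S}P}P)) ⇒ (({{(P)}P}P))   [S → ( P )]
(({{(P)}P}P)) ⇒ (({{({P}P)}P}P))   [P → { P } P]
(({{({P}P)}P}P)) ⇒ (({{({S}P)}P}P))   [P → S]
(({{({S}P)}P}P)) ⇒ (({{({()}P)}P}P))   [S → ( )]
(({{({()}P)}P}P)) ⇒ (({{({()}{})}P}P))   [P → { }]
(({{({()}{})}P}P)) ⇒ (({{({()}{})}{}}P))   [P → { }]
(({{({()}{})}{}}P)) ⇒ (({{({()}{})}{}}{}))   [P → { }]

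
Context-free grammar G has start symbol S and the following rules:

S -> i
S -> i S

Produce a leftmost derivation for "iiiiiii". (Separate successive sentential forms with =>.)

S => iS => iiS => iiiS => iiiiS => iiiiiS => iiiiiiS => iiiiiii

S => iS   [S -> i S]
iS => iiS   [S -> i S]
iiS => iiiS   [S -> i S]
iiiS => iiiiS   [S -> i S]
iiiiS => iiiiiS   [S -> i S]
iiiiiS => iiiiiiS   [S -> i S]
iiiiiiS => iiiiiii   [S -> i]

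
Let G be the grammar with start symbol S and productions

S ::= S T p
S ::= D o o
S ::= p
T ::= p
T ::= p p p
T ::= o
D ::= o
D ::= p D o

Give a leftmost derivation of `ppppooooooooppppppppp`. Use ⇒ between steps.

S ⇒ STp ⇒ STpTp ⇒ STpTpTp ⇒ STpTpTpTp ⇒ DooTpTpTpTp ⇒ pDoooTpTpTpTp ⇒ ppDooooTpTpTpTp ⇒ pppDoooooTpTpTpTp ⇒ ppppDooooooTpTpTpTp ⇒ ppppoooooooTpTpTpTp ⇒ ppppoooooooopTpTpTp ⇒ ppppoooooooopppTpTp ⇒ ppppoooooooopppppTp ⇒ ppppooooooooppppppppp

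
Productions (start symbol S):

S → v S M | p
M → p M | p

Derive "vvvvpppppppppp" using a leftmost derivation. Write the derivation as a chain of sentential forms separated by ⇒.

S⇒vSM⇒vvSMM⇒vvvSMMM⇒vvvvSMMMM⇒vvvvpMMMM⇒vvvvppMMM⇒vvvvpppMMM⇒vvvvppppMMM⇒vvvvpppppMMM⇒vvvvppppppMMM⇒vvvvpppppppMMM⇒vvvvppppppppMM⇒vvvvpppppppppM⇒vvvvpppppppppp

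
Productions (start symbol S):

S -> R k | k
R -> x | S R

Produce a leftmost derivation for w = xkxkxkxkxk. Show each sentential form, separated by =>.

S => Rk => SRk => RkRk => SRkRk => RkRkRk => SRkRkRk => RkRkRkRk => SRkRkRkRk => RkRkRkRkRk => xkRkRkRkRk => xkxkRkRkRk => xkxkxkRkRk => xkxkxkxkRk => xkxkxkxkxk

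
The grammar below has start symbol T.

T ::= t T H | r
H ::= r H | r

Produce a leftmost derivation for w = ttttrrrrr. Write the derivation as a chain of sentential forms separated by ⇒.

T ⇒ tTH   [T ::= t T H]
tTH ⇒ ttTHH   [T ::= t T H]
ttTHH ⇒ tttTHHH   [T ::= t T H]
tttTHHH ⇒ ttttTHHHH   [T ::= t T H]
ttttTHHHH ⇒ ttttrHHHH   [T ::= r]
ttttrHHHH ⇒ ttttrrHHH   [H ::= r]
ttttrrHHH ⇒ ttttrrrHH   [H ::= r]
ttttrrrHH ⇒ ttttrrrrH   [H ::= r]
ttttrrrrH ⇒ ttttrrrrr   [H ::= r]

T ⇒ tTH ⇒ ttTHH ⇒ tttTHHH ⇒ ttttTHHHH ⇒ ttttrHHHH ⇒ ttttrrHHH ⇒ ttttrrrHH ⇒ ttttrrrrH ⇒ ttttrrrrr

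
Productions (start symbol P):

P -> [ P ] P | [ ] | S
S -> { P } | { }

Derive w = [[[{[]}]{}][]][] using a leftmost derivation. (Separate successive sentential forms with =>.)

P => [P]P => [[P]P]P => [[[P]P]P]P => [[[S]P]P]P => [[[{P}]P]P]P => [[[{[]}]P]P]P => [[[{[]}]S]P]P => [[[{[]}]{}]P]P => [[[{[]}]{}][]]P => [[[{[]}]{}][]][]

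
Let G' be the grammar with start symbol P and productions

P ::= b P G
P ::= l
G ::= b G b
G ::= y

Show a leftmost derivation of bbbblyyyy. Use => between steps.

P=>bPG=>bbPGG=>bbbPGGG=>bbbbPGGGG=>bbbblGGGG=>bbbblyGGG=>bbbblyyGG=>bbbblyyyG=>bbbblyyyy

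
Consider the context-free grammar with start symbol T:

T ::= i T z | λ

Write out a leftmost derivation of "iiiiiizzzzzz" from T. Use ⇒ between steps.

T ⇒ iTz ⇒ iiTzz ⇒ iiiTzzz ⇒ iiiiTzzzz ⇒ iiiiiTzzzzz ⇒ iiiiiiTzzzzzz ⇒ iiiiiizzzzzz

T ⇒ iTz   [T ::= i T z]
iTz ⇒ iiTzz   [T ::= i T z]
iiTzz ⇒ iiiTzzz   [T ::= i T z]
iiiTzzz ⇒ iiiiTzzzz   [T ::= i T z]
iiiiTzzzz ⇒ iiiiiTzzzzz   [T ::= i T z]
iiiiiTzzzzz ⇒ iiiiiiTzzzzzz   [T ::= i T z]
iiiiiiTzzzzzz ⇒ iiiiiizzzzzz   [T ::= λ]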